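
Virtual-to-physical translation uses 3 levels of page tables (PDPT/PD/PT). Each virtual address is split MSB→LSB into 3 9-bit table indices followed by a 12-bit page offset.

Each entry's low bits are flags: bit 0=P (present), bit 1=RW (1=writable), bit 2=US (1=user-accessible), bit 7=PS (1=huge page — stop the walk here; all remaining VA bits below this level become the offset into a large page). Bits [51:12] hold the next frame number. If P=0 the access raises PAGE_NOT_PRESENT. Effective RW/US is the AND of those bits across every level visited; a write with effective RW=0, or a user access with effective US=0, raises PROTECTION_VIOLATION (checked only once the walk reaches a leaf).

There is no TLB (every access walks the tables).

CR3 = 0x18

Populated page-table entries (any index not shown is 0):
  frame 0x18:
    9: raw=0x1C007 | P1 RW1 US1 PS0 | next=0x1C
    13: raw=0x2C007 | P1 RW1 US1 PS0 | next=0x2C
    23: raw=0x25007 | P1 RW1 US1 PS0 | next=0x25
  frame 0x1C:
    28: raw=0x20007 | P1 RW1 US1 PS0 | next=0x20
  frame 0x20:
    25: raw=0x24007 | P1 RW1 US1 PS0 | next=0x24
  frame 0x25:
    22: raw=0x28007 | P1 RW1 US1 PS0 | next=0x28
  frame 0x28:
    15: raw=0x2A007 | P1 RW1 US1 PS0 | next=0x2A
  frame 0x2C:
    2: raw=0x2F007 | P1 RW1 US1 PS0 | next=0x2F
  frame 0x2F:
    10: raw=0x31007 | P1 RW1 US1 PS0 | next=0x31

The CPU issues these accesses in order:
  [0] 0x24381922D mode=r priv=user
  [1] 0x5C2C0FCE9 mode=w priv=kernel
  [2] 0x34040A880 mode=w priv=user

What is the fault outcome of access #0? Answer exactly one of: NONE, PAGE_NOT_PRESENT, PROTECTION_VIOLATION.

Walk each access:
#0 VA=0x24381922D (r,user):
  L0: frame=0x18 idx=9 entry=0x1C007 [P=1 RW=1 US=1 PS=0]
  L1: frame=0x1C idx=28 entry=0x20007 [P=1 RW=1 US=1 PS=0]
  L2: frame=0x20 idx=25 entry=0x24007 [P=1 RW=1 US=1 PS=0]
  → PA=0x2422D  (3 entries read)
#1 VA=0x5C2C0FCE9 (w,kernel):
  L0: frame=0x18 idx=23 entry=0x25007 [P=1 RW=1 US=1 PS=0]
  L1: frame=0x25 idx=22 entry=0x28007 [P=1 RW=1 US=1 PS=0]
  L2: frame=0x28 idx=15 entry=0x2A007 [P=1 RW=1 US=1 PS=0]
  → PA=0x2ACE9  (3 entries read)
#2 VA=0x34040A880 (w,user):
  L0: frame=0x18 idx=13 entry=0x2C007 [P=1 RW=1 US=1 PS=0]
  L1: frame=0x2C idx=2 entry=0x2F007 [P=1 RW=1 US=1 PS=0]
  L2: frame=0x2F idx=10 entry=0x31007 [P=1 RW=1 US=1 PS=0]
  → PA=0x31880  (3 entries read)

Access #0 fault: NONE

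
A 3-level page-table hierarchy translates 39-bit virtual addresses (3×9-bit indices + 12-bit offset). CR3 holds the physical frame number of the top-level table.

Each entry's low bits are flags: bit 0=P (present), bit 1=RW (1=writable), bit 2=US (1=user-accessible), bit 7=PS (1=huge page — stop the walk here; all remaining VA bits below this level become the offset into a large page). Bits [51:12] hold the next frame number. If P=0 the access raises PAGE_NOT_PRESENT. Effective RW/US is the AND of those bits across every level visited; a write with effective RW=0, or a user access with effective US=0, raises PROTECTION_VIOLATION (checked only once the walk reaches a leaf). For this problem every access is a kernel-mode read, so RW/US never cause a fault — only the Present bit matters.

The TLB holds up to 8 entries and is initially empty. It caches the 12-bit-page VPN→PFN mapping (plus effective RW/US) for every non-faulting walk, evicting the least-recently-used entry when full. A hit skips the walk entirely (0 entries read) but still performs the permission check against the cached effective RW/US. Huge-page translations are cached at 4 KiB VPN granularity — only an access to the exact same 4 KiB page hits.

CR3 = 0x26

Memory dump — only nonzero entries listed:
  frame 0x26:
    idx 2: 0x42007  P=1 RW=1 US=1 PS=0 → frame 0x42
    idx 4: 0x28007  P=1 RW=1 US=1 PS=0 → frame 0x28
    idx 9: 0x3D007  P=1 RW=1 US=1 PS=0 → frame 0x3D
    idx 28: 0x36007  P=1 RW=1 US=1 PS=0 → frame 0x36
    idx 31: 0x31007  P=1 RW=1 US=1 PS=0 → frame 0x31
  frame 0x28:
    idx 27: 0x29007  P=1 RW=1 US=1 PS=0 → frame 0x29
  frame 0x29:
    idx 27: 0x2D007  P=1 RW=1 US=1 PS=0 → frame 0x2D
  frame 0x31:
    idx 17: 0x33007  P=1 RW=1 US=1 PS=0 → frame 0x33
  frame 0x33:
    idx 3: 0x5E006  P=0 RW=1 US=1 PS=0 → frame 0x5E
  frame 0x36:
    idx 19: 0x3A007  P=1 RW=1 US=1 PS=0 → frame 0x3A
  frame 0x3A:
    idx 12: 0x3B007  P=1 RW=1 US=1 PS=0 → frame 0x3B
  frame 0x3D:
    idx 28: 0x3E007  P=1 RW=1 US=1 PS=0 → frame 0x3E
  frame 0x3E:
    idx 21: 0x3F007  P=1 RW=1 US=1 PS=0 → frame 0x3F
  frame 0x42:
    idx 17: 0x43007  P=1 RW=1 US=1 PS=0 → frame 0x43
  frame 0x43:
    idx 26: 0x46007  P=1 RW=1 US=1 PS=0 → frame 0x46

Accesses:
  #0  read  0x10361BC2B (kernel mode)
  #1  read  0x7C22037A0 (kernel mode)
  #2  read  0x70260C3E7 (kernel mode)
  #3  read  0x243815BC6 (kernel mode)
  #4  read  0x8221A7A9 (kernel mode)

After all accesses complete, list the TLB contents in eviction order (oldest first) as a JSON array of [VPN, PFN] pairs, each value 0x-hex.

Trace:
#0 VA=0x10361BC2B (r,kernel):
  L0: frame=0x26 idx=4 entry=0x28007 [P=1 RW=1 US=1 PS=0]
  L1: frame=0x28 idx=27 entry=0x29007 [P=1 RW=1 US=1 PS=0]
  L2: frame=0x29 idx=27 entry=0x2D007 [P=1 RW=1 US=1 PS=0]
  ✓ 0x2DC2B  — 3 lookups
#1 VA=0x7C22037A0 (r,kernel):
  L0: frame=0x26 idx=31 entry=0x31007 [P=1 RW=1 US=1 PS=0]
  L1: frame=0x31 idx=17 entry=0x33007 [P=1 RW=1 US=1 PS=0]
  L2: frame=0x33 idx=3 entry=0x5E006 [P=0 RW=1 US=1 PS=0]
  ✗ PAGE_NOT_PRESENT  [3 reads]
#2 VA=0x70260C3E7 (r,kernel):
  L0: frame=0x26 idx=28 entry=0x36007 [P=1 RW=1 US=1 PS=0]
  L1: frame=0x36 idx=19 entry=0x3A007 [P=1 RW=1 US=1 PS=0]
  L2: frame=0x3A idx=12 entry=0x3B007 [P=1 RW=1 US=1 PS=0]
  ✓ 0x3B3E7  — 3 lookups
#3 VA=0x243815BC6 (r,kernel):
  L0: frame=0x26 idx=9 entry=0x3D007 [P=1 RW=1 US=1 PS=0]
  L1: frame=0x3D idx=28 entry=0x3E007 [P=1 RW=1 US=1 PS=0]
  L2: frame=0x3E idx=21 entry=0x3F007 [P=1 RW=1 US=1 PS=0]
  ✓ 0x3FBC6  — 3 lookups
#4 VA=0x8221A7A9 (r,kernel):
  L0: frame=0x26 idx=2 entry=0x42007 [P=1 RW=1 US=1 PS=0]
  L1: frame=0x42 idx=17 entry=0x43007 [P=1 RW=1 US=1 PS=0]
  L2: frame=0x43 idx=26 entry=0x46007 [P=1 RW=1 US=1 PS=0]
  ✓ 0x467A9  — 3 lookups

TLB: [["0x10361B", "0x2D"], ["0x70260C", "0x3B"], ["0x243815", "0x3F"], ["0x8221A", "0x46"]]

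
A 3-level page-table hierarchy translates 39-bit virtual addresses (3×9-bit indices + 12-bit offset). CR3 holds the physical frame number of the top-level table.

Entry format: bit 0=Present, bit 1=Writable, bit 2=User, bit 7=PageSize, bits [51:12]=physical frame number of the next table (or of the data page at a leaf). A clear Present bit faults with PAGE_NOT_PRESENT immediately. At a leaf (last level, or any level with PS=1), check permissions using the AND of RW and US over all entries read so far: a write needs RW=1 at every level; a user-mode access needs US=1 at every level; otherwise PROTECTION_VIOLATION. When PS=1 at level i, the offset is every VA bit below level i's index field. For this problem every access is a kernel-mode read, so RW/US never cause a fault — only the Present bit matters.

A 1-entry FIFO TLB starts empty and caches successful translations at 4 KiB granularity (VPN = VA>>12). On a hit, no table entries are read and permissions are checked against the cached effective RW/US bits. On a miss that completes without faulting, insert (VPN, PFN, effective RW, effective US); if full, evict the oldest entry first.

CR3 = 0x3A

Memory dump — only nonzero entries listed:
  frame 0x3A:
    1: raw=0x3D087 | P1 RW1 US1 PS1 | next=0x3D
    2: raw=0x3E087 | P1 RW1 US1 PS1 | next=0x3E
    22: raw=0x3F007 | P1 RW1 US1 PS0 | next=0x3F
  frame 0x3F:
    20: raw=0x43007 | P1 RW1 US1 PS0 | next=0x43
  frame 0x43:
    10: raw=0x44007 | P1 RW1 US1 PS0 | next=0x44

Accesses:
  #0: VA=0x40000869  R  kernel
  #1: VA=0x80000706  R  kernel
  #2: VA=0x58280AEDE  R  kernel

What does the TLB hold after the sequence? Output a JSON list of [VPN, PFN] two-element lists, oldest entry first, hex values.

Walk each access:
#0 VA=0x40000869 (r,kernel):
  L0: frame=0x3A idx=1 entry=0x3D087 [P=1 RW=1 US=1 PS=1]
  ✓ 0x3D869 (huge @L0)  — 1 lookups
#1 VA=0x80000706 (r,kernel):
  L0: frame=0x3A idx=2 entry=0x3E087 [P=1 RW=1 US=1 PS=1]
  ✓ 0x3E706 (huge @L0)  — 1 lookups
#2 VA=0x58280AEDE (r,kernel):
  L0: frame=0x3A idx=22 entry=0x3F007 [P=1 RW=1 US=1 PS=0]
  L1: frame=0x3F idx=20 entry=0x43007 [P=1 RW=1 US=1 PS=0]
  L2: frame=0x43 idx=10 entry=0x44007 [P=1 RW=1 US=1 PS=0]
  ✓ 0x44EDE  — 3 lookups

TLB: [["0x58280A", "0x44"]]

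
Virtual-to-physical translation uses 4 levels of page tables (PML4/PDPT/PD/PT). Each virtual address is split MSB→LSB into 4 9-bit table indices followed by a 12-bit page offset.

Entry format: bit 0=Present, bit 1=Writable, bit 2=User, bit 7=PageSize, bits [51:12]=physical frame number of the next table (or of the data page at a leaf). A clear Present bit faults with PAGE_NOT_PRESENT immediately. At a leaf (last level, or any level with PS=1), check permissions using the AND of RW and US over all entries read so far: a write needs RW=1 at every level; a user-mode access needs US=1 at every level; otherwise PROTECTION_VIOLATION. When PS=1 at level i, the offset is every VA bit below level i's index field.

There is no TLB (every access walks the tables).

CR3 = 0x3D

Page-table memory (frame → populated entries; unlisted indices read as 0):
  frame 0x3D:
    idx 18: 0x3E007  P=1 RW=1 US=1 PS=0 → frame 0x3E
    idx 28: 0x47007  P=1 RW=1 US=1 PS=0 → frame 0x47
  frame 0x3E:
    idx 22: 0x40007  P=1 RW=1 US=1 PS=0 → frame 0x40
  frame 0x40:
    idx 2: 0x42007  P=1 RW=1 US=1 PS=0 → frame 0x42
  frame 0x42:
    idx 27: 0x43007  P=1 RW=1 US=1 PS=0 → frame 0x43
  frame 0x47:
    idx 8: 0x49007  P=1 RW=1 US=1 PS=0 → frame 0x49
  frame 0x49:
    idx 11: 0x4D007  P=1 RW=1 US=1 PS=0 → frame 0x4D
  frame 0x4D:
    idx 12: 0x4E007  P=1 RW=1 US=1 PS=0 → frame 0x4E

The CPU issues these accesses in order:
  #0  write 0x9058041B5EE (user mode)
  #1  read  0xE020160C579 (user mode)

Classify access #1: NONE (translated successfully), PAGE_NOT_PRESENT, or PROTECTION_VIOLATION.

Per-access translation:
#0 VA=0x9058041B5EE (w,user):
  [0] read 0x3D idx=18: raw=0x3E007 flags P=1 W=1 U=1 S=0
  [1] read 0x3E idx=22: raw=0x40007 flags P=1 W=1 U=1 S=0
  [2] read 0x40 idx=2: raw=0x42007 flags P=1 W=1 U=1 S=0
  [3] read 0x42 idx=27: raw=0x43007 flags P=1 W=1 U=1 S=0
  ⇒ phys 0x435EE  [4 reads]
#1 VA=0xE020160C579 (r,user):
  [0] read 0x3D idx=28: raw=0x47007 flags P=1 W=1 U=1 S=0
  [1] read 0x47 idx=8: raw=0x49007 flags P=1 W=1 U=1 S=0
  [2] read 0x49 idx=11: raw=0x4D007 flags P=1 W=1 U=1 S=0
  [3] read 0x4D idx=12: raw=0x4E007 flags P=1 W=1 U=1 S=0
  ⇒ phys 0x4E579  [4 reads]

Access #1 fault: NONE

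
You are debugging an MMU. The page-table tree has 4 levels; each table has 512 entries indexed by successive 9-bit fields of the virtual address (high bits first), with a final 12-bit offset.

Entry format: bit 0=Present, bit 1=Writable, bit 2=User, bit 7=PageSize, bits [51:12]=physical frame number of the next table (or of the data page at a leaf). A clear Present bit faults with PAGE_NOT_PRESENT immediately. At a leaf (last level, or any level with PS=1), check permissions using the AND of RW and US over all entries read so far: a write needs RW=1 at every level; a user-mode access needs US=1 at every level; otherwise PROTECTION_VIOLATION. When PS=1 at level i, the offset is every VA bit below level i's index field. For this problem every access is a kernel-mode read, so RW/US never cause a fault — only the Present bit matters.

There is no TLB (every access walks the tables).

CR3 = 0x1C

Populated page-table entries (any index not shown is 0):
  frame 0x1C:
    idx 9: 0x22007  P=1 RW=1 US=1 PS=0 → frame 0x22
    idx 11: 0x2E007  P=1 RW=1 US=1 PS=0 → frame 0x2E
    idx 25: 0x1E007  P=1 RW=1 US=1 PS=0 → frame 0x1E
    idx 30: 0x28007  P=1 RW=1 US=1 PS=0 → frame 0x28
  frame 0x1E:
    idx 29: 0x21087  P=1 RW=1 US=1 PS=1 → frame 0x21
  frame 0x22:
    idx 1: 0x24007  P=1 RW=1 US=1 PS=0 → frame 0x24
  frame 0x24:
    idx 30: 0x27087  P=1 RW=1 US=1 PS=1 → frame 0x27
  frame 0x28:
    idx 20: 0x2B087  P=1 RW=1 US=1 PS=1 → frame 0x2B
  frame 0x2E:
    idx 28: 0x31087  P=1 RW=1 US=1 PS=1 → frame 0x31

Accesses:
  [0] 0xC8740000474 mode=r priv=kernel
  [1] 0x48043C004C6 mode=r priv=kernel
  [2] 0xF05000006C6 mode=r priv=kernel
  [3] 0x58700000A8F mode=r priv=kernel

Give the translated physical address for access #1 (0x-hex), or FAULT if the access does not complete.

Trace:
#0 VA=0xC8740000474 (r,kernel):
  L0 @0x1C[25] → 0x1E007  P=1,RW=1,US=1,PS=0
  L1 @0x1E[29] → 0x21087  P=1,RW=1,US=1,PS=1
  ⇒ phys 0x21474 (huge @L1)  [2 reads]
#1 VA=0x48043C004C6 (r,kernel):
  L0 @0x1C[9] → 0x22007  P=1,RW=1,US=1,PS=0
  L1 @0x22[1] → 0x24007  P=1,RW=1,US=1,PS=0
  L2 @0x24[30] → 0x27087  P=1,RW=1,US=1,PS=1
  ⇒ phys 0x274C6 (huge @L2)  [3 reads]
#2 VA=0xF05000006C6 (r,kernel):
  L0 @0x1C[30] → 0x28007  P=1,RW=1,US=1,PS=0
  L1 @0x28[20] → 0x2B087  P=1,RW=1,US=1,PS=1
  ⇒ phys 0x2B6C6 (huge @L1)  [2 reads]
#3 VA=0x58700000A8F (r,kernel):
  L0 @0x1C[11] → 0x2E007  P=1,RW=1,US=1,PS=0
  L1 @0x2E[28] → 0x31087  P=1,RW=1,US=1,PS=1
  ⇒ phys 0x31A8F (huge @L1)  [2 reads]

Access #1 PA: 0x274C6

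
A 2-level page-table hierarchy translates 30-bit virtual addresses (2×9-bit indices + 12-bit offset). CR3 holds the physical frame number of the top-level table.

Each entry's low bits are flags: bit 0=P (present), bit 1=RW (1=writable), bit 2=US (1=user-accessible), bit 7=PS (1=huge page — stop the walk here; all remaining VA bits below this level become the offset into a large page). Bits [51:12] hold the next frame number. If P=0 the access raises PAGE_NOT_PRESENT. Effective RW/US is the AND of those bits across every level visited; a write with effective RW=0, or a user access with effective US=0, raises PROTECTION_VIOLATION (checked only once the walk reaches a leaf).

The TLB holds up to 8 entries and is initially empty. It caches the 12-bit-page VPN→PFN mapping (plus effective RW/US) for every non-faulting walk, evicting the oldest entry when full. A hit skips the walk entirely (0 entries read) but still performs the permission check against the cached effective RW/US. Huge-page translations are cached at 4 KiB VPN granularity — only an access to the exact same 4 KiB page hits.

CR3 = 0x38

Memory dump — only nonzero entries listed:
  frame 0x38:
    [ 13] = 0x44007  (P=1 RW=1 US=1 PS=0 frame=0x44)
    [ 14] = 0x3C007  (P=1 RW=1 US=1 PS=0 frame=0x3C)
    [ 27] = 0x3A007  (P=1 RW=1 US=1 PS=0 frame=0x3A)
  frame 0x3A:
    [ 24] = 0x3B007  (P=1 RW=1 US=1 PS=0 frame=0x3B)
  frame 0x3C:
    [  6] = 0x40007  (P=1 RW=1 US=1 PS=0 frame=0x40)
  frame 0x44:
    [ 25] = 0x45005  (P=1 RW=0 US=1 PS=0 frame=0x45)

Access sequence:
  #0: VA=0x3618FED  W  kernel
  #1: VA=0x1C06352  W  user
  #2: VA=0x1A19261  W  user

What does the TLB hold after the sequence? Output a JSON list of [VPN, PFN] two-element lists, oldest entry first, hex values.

Per-access translation:
#0 VA=0x3618FED (w,kernel):
  L0: frame=0x38 idx=27 entry=0x3A007 [P=1 RW=1 US=1 PS=0]
  L1: frame=0x3A idx=24 entry=0x3B007 [P=1 RW=1 US=1 PS=0]
  ⇒ phys 0x3BFED  [2 reads]
#1 VA=0x1C06352 (w,user):
  L0: frame=0x38 idx=14 entry=0x3C007 [P=1 RW=1 US=1 PS=0]
  L1: frame=0x3C idx=6 entry=0x40007 [P=1 RW=1 US=1 PS=0]
  ⇒ phys 0x40352  [2 reads]
#2 VA=0x1A19261 (w,user):
  L0: frame=0x38 idx=13 entry=0x44007 [P=1 RW=1 US=1 PS=0]
  L1: frame=0x44 idx=25 entry=0x45005 [P=1 RW=0 US=1 PS=0]
  ✗ PROTECTION_VIOLATION  [2 reads]

TLB: [["0x3618", "0x3B"], ["0x1C06", "0x40"]]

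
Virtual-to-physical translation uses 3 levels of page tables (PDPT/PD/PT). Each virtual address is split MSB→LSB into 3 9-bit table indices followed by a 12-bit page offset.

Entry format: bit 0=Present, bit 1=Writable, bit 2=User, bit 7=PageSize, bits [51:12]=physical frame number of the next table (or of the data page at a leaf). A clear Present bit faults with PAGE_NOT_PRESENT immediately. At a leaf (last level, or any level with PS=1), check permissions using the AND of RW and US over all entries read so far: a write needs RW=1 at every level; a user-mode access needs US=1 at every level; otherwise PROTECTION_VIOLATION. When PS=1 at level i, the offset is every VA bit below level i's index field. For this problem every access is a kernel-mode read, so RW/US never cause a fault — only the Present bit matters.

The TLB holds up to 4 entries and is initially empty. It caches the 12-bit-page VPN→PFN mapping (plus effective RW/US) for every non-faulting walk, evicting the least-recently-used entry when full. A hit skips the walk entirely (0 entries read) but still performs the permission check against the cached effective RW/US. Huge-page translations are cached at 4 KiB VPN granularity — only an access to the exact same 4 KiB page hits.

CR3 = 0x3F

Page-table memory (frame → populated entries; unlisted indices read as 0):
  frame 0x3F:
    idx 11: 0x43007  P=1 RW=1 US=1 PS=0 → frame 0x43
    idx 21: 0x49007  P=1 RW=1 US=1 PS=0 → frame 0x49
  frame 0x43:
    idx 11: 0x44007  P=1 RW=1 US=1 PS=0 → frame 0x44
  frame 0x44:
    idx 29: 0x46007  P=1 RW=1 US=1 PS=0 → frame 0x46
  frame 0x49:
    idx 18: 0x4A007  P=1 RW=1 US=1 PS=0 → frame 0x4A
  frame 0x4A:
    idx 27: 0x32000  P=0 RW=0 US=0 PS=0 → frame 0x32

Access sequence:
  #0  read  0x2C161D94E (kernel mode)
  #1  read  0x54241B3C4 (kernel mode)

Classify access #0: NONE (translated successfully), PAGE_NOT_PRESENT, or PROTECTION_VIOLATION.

Walk each access:
#0 VA=0x2C161D94E (r,kernel):
  L0 @0x3F[11] → 0x43007  P=1,RW=1,US=1,PS=0
  L1 @0x43[11] → 0x44007  P=1,RW=1,US=1,PS=0
  L2 @0x44[29] → 0x46007  P=1,RW=1,US=1,PS=0
  ✓ 0x4694E  — 3 lookups
#1 VA=0x54241B3C4 (r,kernel):
  L0 @0x3F[21] → 0x49007  P=1,RW=1,US=1,PS=0
  L1 @0x49[18] → 0x4A007  P=1,RW=1,US=1,PS=0
  L2 @0x4A[27] → 0x32000  P=0,RW=0,US=0,PS=0
  ⇒ fault: PAGE_NOT_PRESENT  — 3 lookups

Access #0 fault: NONE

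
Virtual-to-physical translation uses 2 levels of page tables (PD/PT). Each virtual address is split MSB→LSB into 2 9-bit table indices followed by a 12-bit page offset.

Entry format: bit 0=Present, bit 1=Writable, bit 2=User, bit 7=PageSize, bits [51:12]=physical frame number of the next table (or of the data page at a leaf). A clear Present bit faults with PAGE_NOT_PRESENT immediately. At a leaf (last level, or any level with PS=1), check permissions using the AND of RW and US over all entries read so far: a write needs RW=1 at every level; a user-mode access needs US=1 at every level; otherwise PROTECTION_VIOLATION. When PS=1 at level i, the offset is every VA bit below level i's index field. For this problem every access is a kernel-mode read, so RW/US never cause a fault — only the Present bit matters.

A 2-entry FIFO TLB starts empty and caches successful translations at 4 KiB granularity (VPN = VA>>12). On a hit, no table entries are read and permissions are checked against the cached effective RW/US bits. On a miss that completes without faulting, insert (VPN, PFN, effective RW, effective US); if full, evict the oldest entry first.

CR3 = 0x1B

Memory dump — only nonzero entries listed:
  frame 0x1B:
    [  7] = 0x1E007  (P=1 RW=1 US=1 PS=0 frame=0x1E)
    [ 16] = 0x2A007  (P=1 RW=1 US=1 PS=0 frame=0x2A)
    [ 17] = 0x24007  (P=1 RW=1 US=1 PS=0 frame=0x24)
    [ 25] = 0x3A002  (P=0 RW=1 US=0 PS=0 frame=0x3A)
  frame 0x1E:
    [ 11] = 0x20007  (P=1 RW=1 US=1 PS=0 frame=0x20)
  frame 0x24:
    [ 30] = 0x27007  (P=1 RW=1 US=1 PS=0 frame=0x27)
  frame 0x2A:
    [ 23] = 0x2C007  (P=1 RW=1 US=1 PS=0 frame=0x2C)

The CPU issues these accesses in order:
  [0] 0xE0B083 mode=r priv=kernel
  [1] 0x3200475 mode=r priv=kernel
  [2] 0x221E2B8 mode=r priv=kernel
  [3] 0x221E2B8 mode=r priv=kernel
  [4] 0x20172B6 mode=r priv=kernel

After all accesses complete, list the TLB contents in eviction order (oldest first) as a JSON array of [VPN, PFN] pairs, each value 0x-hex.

Per-access translation:
#0 VA=0xE0B083 (r,kernel):
  L0: frame=0x1B idx=7 entry=0x1E007 [P=1 RW=1 US=1 PS=0]
  L1: frame=0x1E idx=11 entry=0x20007 [P=1 RW=1 US=1 PS=0]
  ⇒ phys 0x20083  [2 reads]
#1 VA=0x3200475 (r,kernel):
  L0: frame=0x1B idx=25 entry=0x3A002 [P=0 RW=1 US=0 PS=0]
  ⇒ fault: PAGE_NOT_PRESENT  — 1 lookups
#2 VA=0x221E2B8 (r,kernel):
  L0: frame=0x1B idx=17 entry=0x24007 [P=1 RW=1 US=1 PS=0]
  L1: frame=0x24 idx=30 entry=0x27007 [P=1 RW=1 US=1 PS=0]
  ⇒ phys 0x272B8  [2 reads]
#3 VA=0x221E2B8 (r,kernel):
  TLB hit vpn=0x221E → PA=0x272B8
#4 VA=0x20172B6 (r,kernel):
  L0: frame=0x1B idx=16 entry=0x2A007 [P=1 RW=1 US=1 PS=0]
  L1: frame=0x2A idx=23 entry=0x2C007 [P=1 RW=1 US=1 PS=0]
  ⇒ phys 0x2C2B6  [2 reads]

TLB: [["0x221E", "0x27"], ["0x2017", "0x2C"]]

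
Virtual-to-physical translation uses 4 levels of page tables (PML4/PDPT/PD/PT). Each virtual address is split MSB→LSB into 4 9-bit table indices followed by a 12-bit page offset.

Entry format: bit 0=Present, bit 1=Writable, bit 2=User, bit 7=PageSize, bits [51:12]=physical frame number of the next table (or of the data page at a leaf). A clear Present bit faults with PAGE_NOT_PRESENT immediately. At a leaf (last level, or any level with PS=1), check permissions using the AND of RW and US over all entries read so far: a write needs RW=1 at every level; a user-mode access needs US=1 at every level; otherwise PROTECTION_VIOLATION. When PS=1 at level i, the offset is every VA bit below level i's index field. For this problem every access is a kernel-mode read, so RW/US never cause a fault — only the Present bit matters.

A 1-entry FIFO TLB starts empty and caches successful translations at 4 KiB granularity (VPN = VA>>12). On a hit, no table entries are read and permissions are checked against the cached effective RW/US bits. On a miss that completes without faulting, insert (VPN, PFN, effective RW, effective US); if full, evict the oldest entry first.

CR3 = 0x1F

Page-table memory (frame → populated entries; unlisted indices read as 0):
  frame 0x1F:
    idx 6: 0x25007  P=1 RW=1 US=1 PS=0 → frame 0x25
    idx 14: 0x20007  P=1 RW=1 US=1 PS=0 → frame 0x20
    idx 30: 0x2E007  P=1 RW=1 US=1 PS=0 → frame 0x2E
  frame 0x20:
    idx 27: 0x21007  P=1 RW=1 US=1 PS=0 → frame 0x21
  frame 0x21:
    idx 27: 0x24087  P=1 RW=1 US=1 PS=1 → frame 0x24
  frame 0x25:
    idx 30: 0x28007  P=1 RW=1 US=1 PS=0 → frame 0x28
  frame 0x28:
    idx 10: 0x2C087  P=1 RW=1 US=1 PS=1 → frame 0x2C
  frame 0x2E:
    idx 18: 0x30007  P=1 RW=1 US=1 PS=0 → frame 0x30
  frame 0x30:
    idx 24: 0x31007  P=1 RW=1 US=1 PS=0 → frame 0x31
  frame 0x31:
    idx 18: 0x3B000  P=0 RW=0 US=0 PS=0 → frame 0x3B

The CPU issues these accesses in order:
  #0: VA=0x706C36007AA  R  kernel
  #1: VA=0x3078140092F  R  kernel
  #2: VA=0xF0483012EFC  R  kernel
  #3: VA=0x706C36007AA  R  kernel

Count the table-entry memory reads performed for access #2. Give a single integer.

Per-access translation:
#0 VA=0x706C36007AA (r,kernel):
  [0] read 0x1F idx=14: raw=0x20007 flags P=1 W=1 U=1 S=0
  [1] read 0x20 idx=27: raw=0x21007 flags P=1 W=1 U=1 S=0
  [2] read 0x21 idx=27: raw=0x24087 flags P=1 W=1 U=1 S=1
  ⇒ phys 0x247AA (huge @L2)  [3 reads]
#1 VA=0x3078140092F (r,kernel):
  [0] read 0x1F idx=6: raw=0x25007 flags P=1 W=1 U=1 S=0
  [1] read 0x25 idx=30: raw=0x28007 flags P=1 W=1 U=1 S=0
  [2] read 0x28 idx=10: raw=0x2C087 flags P=1 W=1 U=1 S=1
  ⇒ phys 0x2C92F (huge @L2)  [3 reads]
#2 VA=0xF0483012EFC (r,kernel):
  [0] read 0x1F idx=30: raw=0x2E007 flags P=1 W=1 U=1 S=0
  [1] read 0x2E idx=18: raw=0x30007 flags P=1 W=1 U=1 S=0
  [2] read 0x30 idx=24: raw=0x31007 flags P=1 W=1 U=1 S=0
  [3] read 0x31 idx=18: raw=0x3B000 flags P=0 W=0 U=0 S=0
  → PAGE_NOT_PRESENT  (4 entries read)
#3 VA=0x706C36007AA (r,kernel):
  [0] read 0x1F idx=14: raw=0x20007 flags P=1 W=1 U=1 S=0
  [1] read 0x20 idx=27: raw=0x21007 flags P=1 W=1 U=1 S=0
  [2] read 0x21 idx=27: raw=0x24087 flags P=1 W=1 U=1 S=1
  ⇒ phys 0x247AA (huge @L2)  [3 reads]

Entries read for #2: 4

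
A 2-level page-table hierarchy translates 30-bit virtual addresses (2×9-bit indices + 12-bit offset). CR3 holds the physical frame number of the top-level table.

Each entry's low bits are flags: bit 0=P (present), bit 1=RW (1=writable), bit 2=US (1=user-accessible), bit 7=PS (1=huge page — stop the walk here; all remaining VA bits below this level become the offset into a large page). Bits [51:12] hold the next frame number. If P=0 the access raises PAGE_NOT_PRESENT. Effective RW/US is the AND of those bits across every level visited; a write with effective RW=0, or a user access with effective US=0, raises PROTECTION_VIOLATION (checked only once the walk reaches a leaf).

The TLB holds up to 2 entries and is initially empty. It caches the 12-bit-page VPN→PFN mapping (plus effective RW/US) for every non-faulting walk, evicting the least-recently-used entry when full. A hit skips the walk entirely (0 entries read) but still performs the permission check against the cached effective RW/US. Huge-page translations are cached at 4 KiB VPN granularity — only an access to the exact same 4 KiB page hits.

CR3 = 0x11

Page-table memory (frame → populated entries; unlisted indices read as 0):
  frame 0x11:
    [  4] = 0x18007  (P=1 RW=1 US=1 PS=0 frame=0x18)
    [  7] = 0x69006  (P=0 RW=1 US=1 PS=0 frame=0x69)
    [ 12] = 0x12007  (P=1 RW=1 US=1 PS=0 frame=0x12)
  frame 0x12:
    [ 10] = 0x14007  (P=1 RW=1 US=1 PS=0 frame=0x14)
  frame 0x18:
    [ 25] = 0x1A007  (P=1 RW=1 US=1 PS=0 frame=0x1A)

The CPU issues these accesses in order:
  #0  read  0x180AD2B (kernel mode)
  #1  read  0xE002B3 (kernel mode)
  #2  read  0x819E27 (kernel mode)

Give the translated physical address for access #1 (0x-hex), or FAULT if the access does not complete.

Walk each access:
#0 VA=0x180AD2B (r,kernel):
  lvl0: tbl 0x11, slot 12 ⇒ 0x12007 (P1/RW1/US1/PS0)
  lvl1: tbl 0x12, slot 10 ⇒ 0x14007 (P1/RW1/US1/PS0)
  → PA=0x14D2B  (2 entries read)
#1 VA=0xE002B3 (r,kernel):
  lvl0: tbl 0x11, slot 7 ⇒ 0x69006 (P0/RW1/US1/PS0)
  ⇒ fault: PAGE_NOT_PRESENT  — 1 lookups
#2 VA=0x819E27 (r,kernel):
  lvl0: tbl 0x11, slot 4 ⇒ 0x18007 (P1/RW1/US1/PS0)
  lvl1: tbl 0x18, slot 25 ⇒ 0x1A007 (P1/RW1/US1/PS0)
  → PA=0x1AE27  (2 entries read)

Access #1 PA: FAULT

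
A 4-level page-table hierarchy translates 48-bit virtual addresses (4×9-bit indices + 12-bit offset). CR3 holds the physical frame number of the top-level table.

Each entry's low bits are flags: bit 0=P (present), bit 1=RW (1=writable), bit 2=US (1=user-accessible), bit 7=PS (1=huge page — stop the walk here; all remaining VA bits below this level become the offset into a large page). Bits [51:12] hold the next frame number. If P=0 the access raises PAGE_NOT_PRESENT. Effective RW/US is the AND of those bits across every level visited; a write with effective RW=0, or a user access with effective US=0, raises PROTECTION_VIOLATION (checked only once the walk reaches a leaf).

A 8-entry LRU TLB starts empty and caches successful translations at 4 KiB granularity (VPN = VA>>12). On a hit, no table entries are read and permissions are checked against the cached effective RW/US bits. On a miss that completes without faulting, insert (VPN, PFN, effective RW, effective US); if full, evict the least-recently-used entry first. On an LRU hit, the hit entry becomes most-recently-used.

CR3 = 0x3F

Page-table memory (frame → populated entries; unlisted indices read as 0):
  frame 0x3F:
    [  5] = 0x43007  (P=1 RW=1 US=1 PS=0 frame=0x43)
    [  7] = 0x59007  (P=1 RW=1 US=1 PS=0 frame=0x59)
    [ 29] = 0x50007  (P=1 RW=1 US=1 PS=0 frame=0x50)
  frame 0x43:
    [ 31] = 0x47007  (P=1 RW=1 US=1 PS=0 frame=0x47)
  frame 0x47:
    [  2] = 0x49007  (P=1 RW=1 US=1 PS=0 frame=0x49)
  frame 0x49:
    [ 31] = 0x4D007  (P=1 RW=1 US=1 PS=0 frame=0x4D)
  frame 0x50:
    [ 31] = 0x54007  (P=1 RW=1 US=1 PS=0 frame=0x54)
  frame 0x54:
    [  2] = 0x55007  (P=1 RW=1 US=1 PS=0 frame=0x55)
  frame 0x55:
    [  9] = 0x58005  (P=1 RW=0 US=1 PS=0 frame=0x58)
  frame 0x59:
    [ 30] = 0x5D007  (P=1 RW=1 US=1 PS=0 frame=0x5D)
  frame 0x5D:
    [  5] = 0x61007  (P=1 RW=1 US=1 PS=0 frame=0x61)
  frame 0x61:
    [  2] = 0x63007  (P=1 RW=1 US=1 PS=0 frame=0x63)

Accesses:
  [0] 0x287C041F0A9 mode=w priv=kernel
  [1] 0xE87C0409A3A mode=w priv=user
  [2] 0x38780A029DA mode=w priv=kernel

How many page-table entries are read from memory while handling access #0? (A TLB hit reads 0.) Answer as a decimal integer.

Walk each access:
#0 VA=0x287C041F0A9 (w,kernel):
  L0 @0x3F[5] → 0x43007  P=1,RW=1,US=1,PS=0
  L1 @0x43[31] → 0x47007  P=1,RW=1,US=1,PS=0
  L2 @0x47[2] → 0x49007  P=1,RW=1,US=1,PS=0
  L3 @0x49[31] → 0x4D007  P=1,RW=1,US=1,PS=0
  ✓ 0x4D0A9  — 4 lookups
#1 VA=0xE87C0409A3A (w,user):
  L0 @0x3F[29] → 0x50007  P=1,RW=1,US=1,PS=0
  L1 @0x50[31] → 0x54007  P=1,RW=1,US=1,PS=0
  L2 @0x54[2] → 0x55007  P=1,RW=1,US=1,PS=0
  L3 @0x55[9] → 0x58005  P=1,RW=0,US=1,PS=0
  → PROTECTION_VIOLATION  (4 entries read)
#2 VA=0x38780A029DA (w,kernel):
  L0 @0x3F[7] → 0x59007  P=1,RW=1,US=1,PS=0
  L1 @0x59[30] → 0x5D007  P=1,RW=1,US=1,PS=0
  L2 @0x5D[5] → 0x61007  P=1,RW=1,US=1,PS=0
  L3 @0x61[2] → 0x63007  P=1,RW=1,US=1,PS=0
  ✓ 0x639DA  — 4 lookups

Entries read for #0: 4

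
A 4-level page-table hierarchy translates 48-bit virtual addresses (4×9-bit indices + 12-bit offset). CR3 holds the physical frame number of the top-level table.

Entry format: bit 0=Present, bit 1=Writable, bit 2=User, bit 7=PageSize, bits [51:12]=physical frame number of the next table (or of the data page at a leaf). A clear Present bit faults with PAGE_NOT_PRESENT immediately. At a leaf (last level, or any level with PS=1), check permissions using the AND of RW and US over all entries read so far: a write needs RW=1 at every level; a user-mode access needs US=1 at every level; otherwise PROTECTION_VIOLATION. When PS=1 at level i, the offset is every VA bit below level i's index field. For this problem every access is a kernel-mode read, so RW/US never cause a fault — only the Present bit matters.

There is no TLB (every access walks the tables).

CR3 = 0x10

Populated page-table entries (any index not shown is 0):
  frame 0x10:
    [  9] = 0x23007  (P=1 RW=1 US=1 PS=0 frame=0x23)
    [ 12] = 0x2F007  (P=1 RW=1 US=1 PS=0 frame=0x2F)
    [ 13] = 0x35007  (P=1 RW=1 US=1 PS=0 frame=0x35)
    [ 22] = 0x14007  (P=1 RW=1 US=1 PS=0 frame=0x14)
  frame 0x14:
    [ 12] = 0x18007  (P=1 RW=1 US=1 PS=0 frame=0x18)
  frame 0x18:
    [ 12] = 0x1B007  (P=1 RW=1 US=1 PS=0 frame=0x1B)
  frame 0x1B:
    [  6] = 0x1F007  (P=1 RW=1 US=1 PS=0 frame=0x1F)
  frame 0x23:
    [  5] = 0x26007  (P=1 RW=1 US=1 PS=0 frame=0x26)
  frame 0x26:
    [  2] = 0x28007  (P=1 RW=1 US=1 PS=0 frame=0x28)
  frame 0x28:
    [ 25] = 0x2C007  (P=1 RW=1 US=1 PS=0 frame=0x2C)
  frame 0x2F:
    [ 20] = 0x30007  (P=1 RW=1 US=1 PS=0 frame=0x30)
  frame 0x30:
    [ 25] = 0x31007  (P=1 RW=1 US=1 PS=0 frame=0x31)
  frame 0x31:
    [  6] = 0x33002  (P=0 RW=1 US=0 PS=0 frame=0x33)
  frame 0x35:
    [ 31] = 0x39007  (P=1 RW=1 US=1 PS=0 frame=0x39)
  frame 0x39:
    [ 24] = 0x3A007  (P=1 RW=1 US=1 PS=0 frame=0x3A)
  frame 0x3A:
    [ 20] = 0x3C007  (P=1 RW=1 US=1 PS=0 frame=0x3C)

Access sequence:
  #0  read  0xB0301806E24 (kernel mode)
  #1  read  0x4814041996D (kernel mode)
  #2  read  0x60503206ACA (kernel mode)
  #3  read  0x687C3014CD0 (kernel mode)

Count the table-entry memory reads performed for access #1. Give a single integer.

Walk each access:
#0 VA=0xB0301806E24 (r,kernel):
  lvl0: tbl 0x10, slot 22 ⇒ 0x14007 (P1/RW1/US1/PS0)
  lvl1: tbl 0x14, slot 12 ⇒ 0x18007 (P1/RW1/US1/PS0)
  lvl2: tbl 0x18, slot 12 ⇒ 0x1B007 (P1/RW1/US1/PS0)
  lvl3: tbl 0x1B, slot 6 ⇒ 0x1F007 (P1/RW1/US1/PS0)
  ✓ 0x1FE24  — 4 lookups
#1 VA=0x4814041996D (r,kernel):
  lvl0: tbl 0x10, slot 9 ⇒ 0x23007 (P1/RW1/US1/PS0)
  lvl1: tbl 0x23, slot 5 ⇒ 0x26007 (P1/RW1/US1/PS0)
  lvl2: tbl 0x26, slot 2 ⇒ 0x28007 (P1/RW1/US1/PS0)
  lvl3: tbl 0x28, slot 25 ⇒ 0x2C007 (P1/RW1/US1/PS0)
  ✓ 0x2C96D  — 4 lookups
#2 VA=0x60503206ACA (r,kernel):
  lvl0: tbl 0x10, slot 12 ⇒ 0x2F007 (P1/RW1/US1/PS0)
  lvl1: tbl 0x2F, slot 20 ⇒ 0x30007 (P1/RW1/US1/PS0)
  lvl2: tbl 0x30, slot 25 ⇒ 0x31007 (P1/RW1/US1/PS0)
  lvl3: tbl 0x31, slot 6 ⇒ 0x33002 (P0/RW1/US0/PS0)
  ✗ PAGE_NOT_PRESENT  [4 reads]
#3 VA=0x687C3014CD0 (r,kernel):
  lvl0: tbl 0x10, slot 13 ⇒ 0x35007 (P1/RW1/US1/PS0)
  lvl1: tbl 0x35, slot 31 ⇒ 0x39007 (P1/RW1/US1/PS0)
  lvl2: tbl 0x39, slot 24 ⇒ 0x3A007 (P1/RW1/US1/PS0)
  lvl3: tbl 0x3A, slot 20 ⇒ 0x3C007 (P1/RW1/US1/PS0)
  ✓ 0x3CCD0  — 4 lookups

Entries read for #1: 4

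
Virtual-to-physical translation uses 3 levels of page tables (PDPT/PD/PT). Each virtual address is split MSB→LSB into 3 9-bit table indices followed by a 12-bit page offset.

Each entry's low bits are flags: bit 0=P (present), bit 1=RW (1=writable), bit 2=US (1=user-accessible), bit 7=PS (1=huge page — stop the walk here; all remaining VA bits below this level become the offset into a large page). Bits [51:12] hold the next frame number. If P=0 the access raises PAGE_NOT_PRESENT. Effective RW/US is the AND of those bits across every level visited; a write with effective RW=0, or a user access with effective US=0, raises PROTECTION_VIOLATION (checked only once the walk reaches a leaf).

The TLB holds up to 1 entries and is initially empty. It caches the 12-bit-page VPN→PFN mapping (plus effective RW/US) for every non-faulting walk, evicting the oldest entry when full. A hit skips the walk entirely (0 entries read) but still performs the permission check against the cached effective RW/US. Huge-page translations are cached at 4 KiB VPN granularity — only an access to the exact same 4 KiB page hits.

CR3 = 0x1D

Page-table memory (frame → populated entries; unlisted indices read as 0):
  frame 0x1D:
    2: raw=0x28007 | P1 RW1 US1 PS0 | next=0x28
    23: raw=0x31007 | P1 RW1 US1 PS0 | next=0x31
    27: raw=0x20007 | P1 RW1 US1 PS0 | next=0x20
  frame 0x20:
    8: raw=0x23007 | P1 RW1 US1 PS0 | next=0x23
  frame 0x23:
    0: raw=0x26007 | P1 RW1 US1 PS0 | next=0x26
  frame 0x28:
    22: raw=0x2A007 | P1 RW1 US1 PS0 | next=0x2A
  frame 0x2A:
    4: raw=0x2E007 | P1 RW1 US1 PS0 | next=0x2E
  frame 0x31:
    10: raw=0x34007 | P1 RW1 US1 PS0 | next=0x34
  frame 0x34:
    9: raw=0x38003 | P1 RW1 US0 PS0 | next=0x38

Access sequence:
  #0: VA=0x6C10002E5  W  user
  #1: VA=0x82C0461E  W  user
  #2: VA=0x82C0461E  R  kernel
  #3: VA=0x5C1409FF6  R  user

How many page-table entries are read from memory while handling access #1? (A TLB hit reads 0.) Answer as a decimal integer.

Trace:
#0 VA=0x6C10002E5 (w,user):
  L0: frame=0x1D idx=27 entry=0x20007 [P=1 RW=1 US=1 PS=0]
  L1: frame=0x20 idx=8 entry=0x23007 [P=1 RW=1 US=1 PS=0]
  L2: frame=0x23 idx=0 entry=0x26007 [P=1 RW=1 US=1 PS=0]
  ⇒ phys 0x262E5  [3 reads]
#1 VA=0x82C0461E (w,user):
  L0: frame=0x1D idx=2 entry=0x28007 [P=1 RW=1 US=1 PS=0]
  L1: frame=0x28 idx=22 entry=0x2A007 [P=1 RW=1 US=1 PS=0]
  L2: frame=0x2A idx=4 entry=0x2E007 [P=1 RW=1 US=1 PS=0]
  ⇒ phys 0x2E61E  [3 reads]
#2 VA=0x82C0461E (r,kernel):
  TLB hit vpn=0x82C04 → PA=0x2E61E
#3 VA=0x5C1409FF6 (r,user):
  L0: frame=0x1D idx=23 entry=0x31007 [P=1 RW=1 US=1 PS=0]
  L1: frame=0x31 idx=10 entry=0x34007 [P=1 RW=1 US=1 PS=0]
  L2: frame=0x34 idx=9 entry=0x38003 [P=1 RW=1 US=0 PS=0]
  ⇒ fault: PROTECTION_VIOLATION  — 3 lookups

Entries read for #1: 3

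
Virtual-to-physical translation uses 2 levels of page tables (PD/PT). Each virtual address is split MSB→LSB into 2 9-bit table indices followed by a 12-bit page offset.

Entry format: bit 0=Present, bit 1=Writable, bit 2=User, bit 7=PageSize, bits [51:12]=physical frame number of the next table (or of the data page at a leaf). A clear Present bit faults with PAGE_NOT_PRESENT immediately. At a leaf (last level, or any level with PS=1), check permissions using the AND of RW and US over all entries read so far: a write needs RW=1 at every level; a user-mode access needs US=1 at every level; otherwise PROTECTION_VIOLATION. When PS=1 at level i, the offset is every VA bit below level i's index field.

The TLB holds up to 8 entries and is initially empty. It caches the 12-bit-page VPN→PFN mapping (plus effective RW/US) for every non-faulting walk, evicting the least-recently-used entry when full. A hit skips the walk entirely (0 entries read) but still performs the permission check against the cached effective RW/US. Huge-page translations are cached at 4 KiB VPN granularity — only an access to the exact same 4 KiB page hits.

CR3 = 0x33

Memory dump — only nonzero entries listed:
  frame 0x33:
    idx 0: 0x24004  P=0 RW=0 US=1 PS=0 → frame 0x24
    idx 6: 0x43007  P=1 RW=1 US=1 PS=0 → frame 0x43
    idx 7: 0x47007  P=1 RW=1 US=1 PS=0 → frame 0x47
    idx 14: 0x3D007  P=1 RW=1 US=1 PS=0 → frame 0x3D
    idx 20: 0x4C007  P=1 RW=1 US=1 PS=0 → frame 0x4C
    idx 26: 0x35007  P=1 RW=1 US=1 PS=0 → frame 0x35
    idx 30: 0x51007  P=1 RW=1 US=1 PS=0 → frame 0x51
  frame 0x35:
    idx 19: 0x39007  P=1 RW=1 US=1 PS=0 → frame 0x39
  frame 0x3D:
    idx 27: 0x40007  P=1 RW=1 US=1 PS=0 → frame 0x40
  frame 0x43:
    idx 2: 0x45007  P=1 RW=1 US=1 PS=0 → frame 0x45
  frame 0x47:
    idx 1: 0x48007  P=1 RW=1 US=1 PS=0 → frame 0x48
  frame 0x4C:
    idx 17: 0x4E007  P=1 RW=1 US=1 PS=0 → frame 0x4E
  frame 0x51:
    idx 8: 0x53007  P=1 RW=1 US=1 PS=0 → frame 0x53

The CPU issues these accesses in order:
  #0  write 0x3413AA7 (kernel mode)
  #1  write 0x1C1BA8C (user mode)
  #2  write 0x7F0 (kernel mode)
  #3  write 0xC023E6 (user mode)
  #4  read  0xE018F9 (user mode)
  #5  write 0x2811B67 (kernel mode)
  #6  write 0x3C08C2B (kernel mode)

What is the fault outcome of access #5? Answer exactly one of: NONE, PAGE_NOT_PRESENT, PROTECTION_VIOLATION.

Trace:
#0 VA=0x3413AA7 (w,kernel):
  [0] read 0x33 idx=26: raw=0x35007 flags P=1 W=1 U=1 S=0
  [1] read 0x35 idx=19: raw=0x39007 flags P=1 W=1 U=1 S=0
  ⇒ phys 0x39AA7  [2 reads]
#1 VA=0x1C1BA8C (w,user):
  [0] read 0x33 idx=14: raw=0x3D007 flags P=1 W=1 U=1 S=0
  [1] read 0x3D idx=27: raw=0x40007 flags P=1 W=1 U=1 S=0
  ⇒ phys 0x40A8C  [2 reads]
#2 VA=0x7F0 (w,kernel):
  [0] read 0x33 idx=0: raw=0x24004 flags P=0 W=0 U=1 S=0
  → PAGE_NOT_PRESENT  (1 entries read)
#3 VA=0xC023E6 (w,user):
  [0] read 0x33 idx=6: raw=0x43007 flags P=1 W=1 U=1 S=0
  [1] read 0x43 idx=2: raw=0x45007 flags P=1 W=1 U=1 S=0
  ⇒ phys 0x453E6  [2 reads]
#4 VA=0xE018F9 (r,user):
  [0] read 0x33 idx=7: raw=0x47007 flags P=1 W=1 U=1 S=0
  [1] read 0x47 idx=1: raw=0x48007 flags P=1 W=1 U=1 S=0
  ⇒ phys 0x488F9  [2 reads]
#5 VA=0x2811B67 (w,kernel):
  [0] read 0x33 idx=20: raw=0x4C007 flags P=1 W=1 U=1 S=0
  [1] read 0x4C idx=17: raw=0x4E007 flags P=1 W=1 U=1 S=0
  ⇒ phys 0x4EB67  [2 reads]
#6 VA=0x3C08C2B (w,kernel):
  [0] read 0x33 idx=30: raw=0x51007 flags P=1 W=1 U=1 S=0
  [1] read 0x51 idx=8: raw=0x53007 flags P=1 W=1 U=1 S=0
  ⇒ phys 0x53C2B  [2 reads]

Access #5 fault: NONE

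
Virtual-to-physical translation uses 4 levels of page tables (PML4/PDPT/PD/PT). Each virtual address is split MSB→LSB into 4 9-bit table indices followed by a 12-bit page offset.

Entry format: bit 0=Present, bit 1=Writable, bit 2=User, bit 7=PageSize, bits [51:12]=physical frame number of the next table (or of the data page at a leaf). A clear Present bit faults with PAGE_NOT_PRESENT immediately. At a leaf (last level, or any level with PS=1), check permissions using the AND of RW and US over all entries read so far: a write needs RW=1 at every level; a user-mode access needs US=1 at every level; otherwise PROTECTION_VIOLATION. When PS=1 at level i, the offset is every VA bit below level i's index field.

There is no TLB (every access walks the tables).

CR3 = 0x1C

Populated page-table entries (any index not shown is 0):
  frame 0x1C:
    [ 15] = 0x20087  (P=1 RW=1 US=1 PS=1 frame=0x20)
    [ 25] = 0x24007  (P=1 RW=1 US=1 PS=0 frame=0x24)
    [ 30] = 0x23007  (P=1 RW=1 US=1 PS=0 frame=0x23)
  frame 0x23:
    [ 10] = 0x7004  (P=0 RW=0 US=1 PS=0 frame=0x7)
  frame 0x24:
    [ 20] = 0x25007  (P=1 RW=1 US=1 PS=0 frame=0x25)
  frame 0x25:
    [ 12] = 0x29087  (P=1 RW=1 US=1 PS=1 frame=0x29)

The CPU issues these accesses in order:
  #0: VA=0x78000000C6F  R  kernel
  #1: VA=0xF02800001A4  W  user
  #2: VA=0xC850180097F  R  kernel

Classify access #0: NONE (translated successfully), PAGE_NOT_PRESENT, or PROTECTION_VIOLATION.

Per-access translation:
#0 VA=0x78000000C6F (r,kernel):
  lvl0: tbl 0x1C, slot 15 ⇒ 0x20087 (P1/RW1/US1/PS1)
  ⇒ phys 0x20C6F (huge @L0)  [1 reads]
#1 VA=0xF02800001A4 (w,user):
  lvl0: tbl 0x1C, slot 30 ⇒ 0x23007 (P1/RW1/US1/PS0)
  lvl1: tbl 0x23, slot 10 ⇒ 0x7004 (P0/RW0/US1/PS0)
  ⇒ fault: PAGE_NOT_PRESENT  — 2 lookups
#2 VA=0xC850180097F (r,kernel):
  lvl0: tbl 0x1C, slot 25 ⇒ 0x24007 (P1/RW1/US1/PS0)
  lvl1: tbl 0x24, slot 20 ⇒ 0x25007 (P1/RW1/US1/PS0)
  lvl2: tbl 0x25, slot 12 ⇒ 0x29087 (P1/RW1/US1/PS1)
  ⇒ phys 0x2997F (huge @L2)  [3 reads]

Access #0 fault: NONE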